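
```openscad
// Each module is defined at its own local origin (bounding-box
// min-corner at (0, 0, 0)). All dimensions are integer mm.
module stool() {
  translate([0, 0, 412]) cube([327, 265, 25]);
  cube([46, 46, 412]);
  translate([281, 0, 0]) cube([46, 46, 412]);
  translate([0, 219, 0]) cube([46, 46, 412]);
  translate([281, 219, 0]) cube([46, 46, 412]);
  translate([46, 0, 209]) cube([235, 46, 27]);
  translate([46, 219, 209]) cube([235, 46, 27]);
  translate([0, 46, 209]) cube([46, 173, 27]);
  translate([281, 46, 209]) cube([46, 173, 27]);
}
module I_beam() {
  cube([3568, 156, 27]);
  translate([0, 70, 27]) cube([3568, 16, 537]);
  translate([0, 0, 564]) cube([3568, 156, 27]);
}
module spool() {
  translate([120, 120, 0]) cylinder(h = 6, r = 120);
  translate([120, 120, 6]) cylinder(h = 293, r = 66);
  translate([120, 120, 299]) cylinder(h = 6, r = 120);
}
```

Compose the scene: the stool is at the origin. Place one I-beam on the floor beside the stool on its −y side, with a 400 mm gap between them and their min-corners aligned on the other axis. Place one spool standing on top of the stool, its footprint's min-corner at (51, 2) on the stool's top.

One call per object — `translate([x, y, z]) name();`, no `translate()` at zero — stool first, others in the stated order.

stool();
translate([0, -556, 0]) I_beam();
translate([51, 2, 437]) spool();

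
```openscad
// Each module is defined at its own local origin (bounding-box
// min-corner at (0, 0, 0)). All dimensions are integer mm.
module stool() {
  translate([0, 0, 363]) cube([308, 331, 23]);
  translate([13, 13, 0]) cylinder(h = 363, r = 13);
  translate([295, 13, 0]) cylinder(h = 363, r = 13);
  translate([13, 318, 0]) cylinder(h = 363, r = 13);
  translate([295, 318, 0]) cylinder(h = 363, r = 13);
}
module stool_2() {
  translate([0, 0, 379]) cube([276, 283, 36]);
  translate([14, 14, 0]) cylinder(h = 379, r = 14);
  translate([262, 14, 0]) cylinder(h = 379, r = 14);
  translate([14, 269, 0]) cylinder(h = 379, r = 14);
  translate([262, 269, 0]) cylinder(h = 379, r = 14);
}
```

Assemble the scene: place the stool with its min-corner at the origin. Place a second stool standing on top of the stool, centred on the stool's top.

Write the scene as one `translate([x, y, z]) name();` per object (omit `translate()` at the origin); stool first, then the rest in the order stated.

stool();
translate([16, 24, 386]) stool_2();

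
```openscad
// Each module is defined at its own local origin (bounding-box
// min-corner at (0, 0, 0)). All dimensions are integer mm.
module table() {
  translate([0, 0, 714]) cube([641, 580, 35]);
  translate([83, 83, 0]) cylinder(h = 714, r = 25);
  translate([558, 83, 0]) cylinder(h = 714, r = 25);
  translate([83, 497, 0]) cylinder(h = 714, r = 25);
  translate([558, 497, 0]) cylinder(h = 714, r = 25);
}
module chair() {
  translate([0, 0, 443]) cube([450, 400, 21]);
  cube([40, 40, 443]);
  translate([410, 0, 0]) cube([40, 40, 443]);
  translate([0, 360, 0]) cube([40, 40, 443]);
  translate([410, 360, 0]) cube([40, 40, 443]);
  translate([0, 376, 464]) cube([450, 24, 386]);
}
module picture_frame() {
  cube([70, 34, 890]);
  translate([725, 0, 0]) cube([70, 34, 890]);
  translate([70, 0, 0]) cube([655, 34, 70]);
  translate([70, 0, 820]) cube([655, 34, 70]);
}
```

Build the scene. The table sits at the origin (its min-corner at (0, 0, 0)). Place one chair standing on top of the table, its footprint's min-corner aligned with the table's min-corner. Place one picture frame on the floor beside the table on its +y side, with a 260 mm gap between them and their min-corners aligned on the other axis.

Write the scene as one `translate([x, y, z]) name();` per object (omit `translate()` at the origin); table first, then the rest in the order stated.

table();
translate([0, 0, 749]) chair();
translate([0, 840, 0]) picture_frame();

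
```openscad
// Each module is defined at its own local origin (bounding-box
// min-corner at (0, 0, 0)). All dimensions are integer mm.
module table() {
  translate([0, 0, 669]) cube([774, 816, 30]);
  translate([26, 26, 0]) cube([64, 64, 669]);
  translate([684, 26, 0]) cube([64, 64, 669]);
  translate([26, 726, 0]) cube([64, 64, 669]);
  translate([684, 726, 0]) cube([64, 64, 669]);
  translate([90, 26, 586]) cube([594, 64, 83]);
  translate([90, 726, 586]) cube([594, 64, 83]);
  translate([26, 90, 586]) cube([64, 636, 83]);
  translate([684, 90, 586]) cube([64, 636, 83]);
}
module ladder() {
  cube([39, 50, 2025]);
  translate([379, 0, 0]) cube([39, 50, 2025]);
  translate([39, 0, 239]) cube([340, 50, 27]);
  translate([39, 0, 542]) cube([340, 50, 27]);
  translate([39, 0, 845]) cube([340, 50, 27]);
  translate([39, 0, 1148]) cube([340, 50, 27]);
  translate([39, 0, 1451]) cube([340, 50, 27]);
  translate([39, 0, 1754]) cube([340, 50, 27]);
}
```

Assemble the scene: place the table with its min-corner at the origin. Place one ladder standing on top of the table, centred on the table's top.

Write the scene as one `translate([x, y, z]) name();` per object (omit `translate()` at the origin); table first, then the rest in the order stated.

table();
translate([178, 383, 699]) ladder();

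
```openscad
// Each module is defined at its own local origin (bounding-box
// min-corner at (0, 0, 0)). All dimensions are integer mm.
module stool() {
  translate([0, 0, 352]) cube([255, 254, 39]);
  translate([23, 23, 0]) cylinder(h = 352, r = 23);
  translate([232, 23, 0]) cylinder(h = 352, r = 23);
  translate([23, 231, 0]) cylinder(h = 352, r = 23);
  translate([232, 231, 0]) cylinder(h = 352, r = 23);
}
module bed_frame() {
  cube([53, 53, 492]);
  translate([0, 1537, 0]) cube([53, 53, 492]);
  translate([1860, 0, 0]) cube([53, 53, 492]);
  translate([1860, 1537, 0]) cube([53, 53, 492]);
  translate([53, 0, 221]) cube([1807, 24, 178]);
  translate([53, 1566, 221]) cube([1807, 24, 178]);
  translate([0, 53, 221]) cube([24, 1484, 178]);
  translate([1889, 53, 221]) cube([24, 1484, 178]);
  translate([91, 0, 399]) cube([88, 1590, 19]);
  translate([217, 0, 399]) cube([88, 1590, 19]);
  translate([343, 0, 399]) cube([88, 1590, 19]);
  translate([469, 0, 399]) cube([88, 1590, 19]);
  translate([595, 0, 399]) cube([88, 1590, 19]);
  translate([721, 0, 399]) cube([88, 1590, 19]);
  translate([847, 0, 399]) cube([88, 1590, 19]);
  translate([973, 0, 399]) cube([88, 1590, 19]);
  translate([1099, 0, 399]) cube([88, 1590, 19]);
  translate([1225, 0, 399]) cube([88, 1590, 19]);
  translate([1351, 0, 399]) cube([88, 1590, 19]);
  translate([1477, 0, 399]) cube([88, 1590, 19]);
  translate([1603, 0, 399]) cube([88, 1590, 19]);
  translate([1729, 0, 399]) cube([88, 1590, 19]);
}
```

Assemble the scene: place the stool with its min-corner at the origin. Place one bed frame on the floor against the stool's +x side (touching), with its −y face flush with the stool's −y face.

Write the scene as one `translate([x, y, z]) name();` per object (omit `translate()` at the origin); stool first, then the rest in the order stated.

stool();
translate([255, 0, 0]) bed_frame();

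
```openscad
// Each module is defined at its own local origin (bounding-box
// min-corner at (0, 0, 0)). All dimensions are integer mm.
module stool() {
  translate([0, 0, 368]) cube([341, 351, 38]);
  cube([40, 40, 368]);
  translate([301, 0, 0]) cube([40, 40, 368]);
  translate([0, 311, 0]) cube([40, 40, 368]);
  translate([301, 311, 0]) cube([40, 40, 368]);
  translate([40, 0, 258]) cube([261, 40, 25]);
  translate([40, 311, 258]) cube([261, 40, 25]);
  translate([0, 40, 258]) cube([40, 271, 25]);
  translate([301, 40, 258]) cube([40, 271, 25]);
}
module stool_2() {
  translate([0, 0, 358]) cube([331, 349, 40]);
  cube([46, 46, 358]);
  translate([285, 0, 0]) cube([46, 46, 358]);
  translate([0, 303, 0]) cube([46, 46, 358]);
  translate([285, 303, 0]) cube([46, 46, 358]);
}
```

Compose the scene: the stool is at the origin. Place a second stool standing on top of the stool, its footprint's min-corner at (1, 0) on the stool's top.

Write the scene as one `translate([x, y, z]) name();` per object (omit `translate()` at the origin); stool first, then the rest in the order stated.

stool();
translate([1, 0, 406]) stool_2();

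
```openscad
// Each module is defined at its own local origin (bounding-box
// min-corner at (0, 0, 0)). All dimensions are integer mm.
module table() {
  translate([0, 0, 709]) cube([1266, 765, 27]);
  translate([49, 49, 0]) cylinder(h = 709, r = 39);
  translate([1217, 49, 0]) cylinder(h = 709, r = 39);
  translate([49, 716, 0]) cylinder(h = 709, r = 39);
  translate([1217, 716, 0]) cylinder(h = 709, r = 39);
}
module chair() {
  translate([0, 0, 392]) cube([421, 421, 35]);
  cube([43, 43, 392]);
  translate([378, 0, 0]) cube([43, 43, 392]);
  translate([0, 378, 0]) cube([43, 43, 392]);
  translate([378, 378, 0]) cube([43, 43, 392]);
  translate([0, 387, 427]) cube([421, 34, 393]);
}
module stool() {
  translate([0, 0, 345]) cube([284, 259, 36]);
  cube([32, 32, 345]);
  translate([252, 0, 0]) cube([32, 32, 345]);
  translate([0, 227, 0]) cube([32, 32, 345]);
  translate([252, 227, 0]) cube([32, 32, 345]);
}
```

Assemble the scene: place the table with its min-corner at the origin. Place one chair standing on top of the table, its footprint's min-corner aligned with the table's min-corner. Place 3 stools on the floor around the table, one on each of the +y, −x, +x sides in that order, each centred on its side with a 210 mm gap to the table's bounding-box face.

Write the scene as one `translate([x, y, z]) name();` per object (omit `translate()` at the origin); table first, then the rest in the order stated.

table();
translate([0, 0, 736]) chair();
translate([491, 975, 0]) stool();
translate([-494, 253, 0]) stool();
translate([1476, 253, 0]) stool();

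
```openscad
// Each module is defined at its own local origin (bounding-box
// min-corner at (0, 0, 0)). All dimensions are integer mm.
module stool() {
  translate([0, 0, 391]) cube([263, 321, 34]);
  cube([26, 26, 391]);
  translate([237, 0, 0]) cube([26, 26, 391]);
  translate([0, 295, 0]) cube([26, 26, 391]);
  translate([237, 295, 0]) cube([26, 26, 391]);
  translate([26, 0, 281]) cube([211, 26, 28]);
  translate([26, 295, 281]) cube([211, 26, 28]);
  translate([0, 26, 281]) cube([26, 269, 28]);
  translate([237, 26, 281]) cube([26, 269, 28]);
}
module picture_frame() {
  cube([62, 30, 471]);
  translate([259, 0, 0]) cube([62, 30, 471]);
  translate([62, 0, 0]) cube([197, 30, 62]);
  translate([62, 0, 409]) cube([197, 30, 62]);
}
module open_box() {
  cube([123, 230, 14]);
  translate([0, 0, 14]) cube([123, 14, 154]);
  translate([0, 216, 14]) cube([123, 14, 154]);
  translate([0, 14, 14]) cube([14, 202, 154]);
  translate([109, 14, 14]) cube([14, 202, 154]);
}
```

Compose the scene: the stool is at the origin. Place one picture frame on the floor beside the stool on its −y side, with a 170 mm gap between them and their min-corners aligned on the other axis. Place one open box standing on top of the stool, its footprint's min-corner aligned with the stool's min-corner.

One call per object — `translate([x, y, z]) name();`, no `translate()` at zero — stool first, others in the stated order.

stool();
translate([0, -200, 0]) picture_frame();
translate([0, 0, 425]) open_box();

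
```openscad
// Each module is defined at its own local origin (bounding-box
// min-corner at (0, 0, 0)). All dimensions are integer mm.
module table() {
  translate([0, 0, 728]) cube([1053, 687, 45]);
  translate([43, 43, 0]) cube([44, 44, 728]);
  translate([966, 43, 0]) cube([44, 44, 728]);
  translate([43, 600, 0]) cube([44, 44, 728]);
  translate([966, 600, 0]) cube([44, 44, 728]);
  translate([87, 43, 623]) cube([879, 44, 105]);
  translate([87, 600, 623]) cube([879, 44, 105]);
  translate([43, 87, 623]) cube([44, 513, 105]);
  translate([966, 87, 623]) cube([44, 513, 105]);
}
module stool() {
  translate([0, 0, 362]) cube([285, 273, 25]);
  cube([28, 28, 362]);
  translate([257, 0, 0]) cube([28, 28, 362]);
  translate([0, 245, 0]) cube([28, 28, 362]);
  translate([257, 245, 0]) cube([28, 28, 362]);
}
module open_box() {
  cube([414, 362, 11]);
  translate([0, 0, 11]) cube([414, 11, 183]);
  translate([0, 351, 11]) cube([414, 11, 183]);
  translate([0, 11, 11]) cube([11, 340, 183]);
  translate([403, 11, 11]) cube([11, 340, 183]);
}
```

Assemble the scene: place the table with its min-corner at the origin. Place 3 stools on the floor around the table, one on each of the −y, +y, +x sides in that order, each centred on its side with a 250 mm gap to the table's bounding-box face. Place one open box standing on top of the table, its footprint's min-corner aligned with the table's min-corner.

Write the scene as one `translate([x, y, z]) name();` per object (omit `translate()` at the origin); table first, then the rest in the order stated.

table();
translate([384, -523, 0]) stool();
translate([384, 937, 0]) stool();
translate([1303, 207, 0]) stool();
translate([0, 0, 773]) open_box();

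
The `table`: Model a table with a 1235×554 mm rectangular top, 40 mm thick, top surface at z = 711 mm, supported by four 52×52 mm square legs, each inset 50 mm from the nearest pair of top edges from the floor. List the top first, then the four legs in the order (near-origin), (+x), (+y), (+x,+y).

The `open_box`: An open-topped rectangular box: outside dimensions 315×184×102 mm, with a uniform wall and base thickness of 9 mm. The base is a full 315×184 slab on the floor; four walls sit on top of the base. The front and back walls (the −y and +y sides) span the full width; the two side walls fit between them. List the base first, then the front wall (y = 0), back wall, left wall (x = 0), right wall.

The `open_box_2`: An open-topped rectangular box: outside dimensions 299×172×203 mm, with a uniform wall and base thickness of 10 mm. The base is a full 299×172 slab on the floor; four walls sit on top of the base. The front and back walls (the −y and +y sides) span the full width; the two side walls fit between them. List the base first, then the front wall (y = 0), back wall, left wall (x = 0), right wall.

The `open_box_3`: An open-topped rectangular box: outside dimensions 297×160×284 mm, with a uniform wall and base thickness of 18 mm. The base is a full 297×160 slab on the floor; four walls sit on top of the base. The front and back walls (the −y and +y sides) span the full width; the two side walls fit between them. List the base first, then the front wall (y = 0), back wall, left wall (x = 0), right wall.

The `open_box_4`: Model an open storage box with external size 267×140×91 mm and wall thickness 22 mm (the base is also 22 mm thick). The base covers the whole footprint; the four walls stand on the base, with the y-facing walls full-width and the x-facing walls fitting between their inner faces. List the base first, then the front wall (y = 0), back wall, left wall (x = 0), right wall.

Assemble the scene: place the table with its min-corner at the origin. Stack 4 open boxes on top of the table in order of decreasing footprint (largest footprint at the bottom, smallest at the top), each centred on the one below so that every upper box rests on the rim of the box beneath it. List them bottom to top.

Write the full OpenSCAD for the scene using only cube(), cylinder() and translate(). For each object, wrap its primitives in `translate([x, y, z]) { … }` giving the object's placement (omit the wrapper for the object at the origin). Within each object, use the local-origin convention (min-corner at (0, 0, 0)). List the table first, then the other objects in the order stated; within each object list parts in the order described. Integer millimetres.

translate([0, 0, 671]) cube([1235, 554, 40]);
translate([50, 50, 0]) cube([52, 52, 671]);
translate([1133, 50, 0]) cube([52, 52, 671]);
translate([50, 452, 0]) cube([52, 52, 671]);
translate([1133, 452, 0]) cube([52, 52, 671]);
translate([460, 185, 711]) {
  cube([315, 184, 9]);
  translate([0, 0, 9]) cube([315, 9, 93]);
  translate([0, 175, 9]) cube([315, 9, 93]);
  translate([0, 9, 9]) cube([9, 166, 93]);
  translate([306, 9, 9]) cube([9, 166, 93]);
}
translate([468, 191, 813]) {
  cube([299, 172, 10]);
  translate([0, 0, 10]) cube([299, 10, 193]);
  translate([0, 162, 10]) cube([299, 10, 193]);
  translate([0, 10, 10]) cube([10, 152, 193]);
  translate([289, 10, 10]) cube([10, 152, 193]);
}
translate([469, 197, 1016]) {
  cube([297, 160, 18]);
  translate([0, 0, 18]) cube([297, 18, 266]);
  translate([0, 142, 18]) cube([297, 18, 266]);
  translate([0, 18, 18]) cube([18, 124, 266]);
  translate([279, 18, 18]) cube([18, 124, 266]);
}
translate([484, 207, 1300]) {
  cube([267, 140, 22]);
  translate([0, 0, 22]) cube([267, 22, 69]);
  translate([0, 118, 22]) cube([267, 22, 69]);
  translate([0, 22, 22]) cube([22, 96, 69]);
  translate([245, 22, 22]) cube([22, 96, 69]);
}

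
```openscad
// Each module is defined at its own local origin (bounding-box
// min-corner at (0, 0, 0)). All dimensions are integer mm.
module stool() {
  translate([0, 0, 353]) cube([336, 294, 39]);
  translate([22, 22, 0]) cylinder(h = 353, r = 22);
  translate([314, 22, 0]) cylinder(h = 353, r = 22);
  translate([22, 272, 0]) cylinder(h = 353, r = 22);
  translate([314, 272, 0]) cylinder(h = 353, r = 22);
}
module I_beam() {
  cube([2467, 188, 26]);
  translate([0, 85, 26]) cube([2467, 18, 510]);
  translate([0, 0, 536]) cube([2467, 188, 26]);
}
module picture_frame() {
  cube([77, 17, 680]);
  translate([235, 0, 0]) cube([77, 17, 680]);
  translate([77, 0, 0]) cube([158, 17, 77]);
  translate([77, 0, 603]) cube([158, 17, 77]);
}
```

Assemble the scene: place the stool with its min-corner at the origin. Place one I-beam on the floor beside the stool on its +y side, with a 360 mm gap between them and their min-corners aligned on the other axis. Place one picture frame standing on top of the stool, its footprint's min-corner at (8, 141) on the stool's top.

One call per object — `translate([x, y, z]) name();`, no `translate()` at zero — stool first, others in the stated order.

stool();
translate([0, 654, 0]) I_beam();
translate([8, 141, 392]) picture_frame();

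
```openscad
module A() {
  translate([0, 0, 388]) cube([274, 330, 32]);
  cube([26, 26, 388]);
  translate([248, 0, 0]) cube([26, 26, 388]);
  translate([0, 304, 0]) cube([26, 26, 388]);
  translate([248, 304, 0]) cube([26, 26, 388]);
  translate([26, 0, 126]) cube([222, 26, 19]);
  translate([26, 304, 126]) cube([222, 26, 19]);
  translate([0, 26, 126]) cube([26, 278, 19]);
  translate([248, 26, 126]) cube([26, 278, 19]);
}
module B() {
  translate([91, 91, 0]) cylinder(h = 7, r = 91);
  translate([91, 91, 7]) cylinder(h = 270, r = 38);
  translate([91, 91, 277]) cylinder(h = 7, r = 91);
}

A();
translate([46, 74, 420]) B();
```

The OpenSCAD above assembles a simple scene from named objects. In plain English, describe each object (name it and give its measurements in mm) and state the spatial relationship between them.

A is a four-legged stool. The seat is 274×330 mm, 32 mm thick, top at z = 420 mm. It stands on four square legs, each 26×26 mm in cross-section, from z = 0 to the seat underside, each flush with a corner of the seat. Four stretchers, 26 mm wide and 19 mm tall, connect adjacent legs with their undersides at z = 126 mm, each running between the inner faces of the legs it joins and aligned with the legs' outer faces on the other axis.

B is a spool: two coaxial disc flanges of radius 91 mm and thickness 7 mm, joined by a core cylinder of radius 38 mm and height 270 mm. The lower flange rests on z = 0 and the three cylinders share a vertical axis.

The spool is on top of the stool, centred.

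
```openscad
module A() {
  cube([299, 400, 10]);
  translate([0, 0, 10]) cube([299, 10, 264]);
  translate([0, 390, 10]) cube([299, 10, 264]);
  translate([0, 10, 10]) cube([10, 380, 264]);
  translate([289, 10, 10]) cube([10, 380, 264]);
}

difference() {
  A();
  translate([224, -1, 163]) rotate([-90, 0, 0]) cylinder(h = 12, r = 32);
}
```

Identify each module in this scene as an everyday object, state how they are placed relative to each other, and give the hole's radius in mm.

A is an open box. The open box has a circular hole through its front wall. The hole's radius is 32 mm.

The subtracted cylinder has r = 32 mm.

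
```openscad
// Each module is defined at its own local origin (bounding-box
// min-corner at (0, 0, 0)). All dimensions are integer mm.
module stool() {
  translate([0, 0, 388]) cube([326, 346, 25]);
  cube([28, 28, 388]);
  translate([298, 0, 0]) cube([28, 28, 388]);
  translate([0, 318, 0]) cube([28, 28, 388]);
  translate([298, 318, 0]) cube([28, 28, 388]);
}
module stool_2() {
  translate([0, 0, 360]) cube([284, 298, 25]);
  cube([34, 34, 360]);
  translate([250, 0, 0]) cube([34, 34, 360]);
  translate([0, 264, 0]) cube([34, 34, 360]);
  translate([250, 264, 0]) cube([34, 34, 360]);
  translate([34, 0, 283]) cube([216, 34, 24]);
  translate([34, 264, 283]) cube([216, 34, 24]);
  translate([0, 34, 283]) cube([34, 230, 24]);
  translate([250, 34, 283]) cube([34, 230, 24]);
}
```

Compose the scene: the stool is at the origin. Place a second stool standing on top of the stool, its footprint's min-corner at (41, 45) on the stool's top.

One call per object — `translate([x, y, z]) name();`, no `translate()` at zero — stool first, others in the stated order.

stool();
translate([41, 45, 413]) stool_2();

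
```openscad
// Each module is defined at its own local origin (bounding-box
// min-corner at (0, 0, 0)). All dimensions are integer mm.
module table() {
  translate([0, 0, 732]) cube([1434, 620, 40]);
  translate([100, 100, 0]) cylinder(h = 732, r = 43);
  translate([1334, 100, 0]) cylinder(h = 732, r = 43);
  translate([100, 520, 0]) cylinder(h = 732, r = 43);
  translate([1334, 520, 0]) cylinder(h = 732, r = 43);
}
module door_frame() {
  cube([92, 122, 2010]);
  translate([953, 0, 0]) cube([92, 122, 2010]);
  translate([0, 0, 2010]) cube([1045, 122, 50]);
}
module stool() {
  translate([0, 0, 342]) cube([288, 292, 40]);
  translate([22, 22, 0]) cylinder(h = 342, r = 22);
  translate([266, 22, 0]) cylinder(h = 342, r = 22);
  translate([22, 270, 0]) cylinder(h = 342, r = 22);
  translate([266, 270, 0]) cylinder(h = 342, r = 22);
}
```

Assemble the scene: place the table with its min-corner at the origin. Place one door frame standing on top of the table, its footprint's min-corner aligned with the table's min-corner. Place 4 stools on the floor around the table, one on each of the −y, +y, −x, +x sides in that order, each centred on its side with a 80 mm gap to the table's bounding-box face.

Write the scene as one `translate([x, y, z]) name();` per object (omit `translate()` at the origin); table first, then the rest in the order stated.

table();
translate([0, 0, 772]) door_frame();
translate([573, -372, 0]) stool();
translate([573, 700, 0]) stool();
translate([-368, 164, 0]) stool();
translate([1514, 164, 0]) stool();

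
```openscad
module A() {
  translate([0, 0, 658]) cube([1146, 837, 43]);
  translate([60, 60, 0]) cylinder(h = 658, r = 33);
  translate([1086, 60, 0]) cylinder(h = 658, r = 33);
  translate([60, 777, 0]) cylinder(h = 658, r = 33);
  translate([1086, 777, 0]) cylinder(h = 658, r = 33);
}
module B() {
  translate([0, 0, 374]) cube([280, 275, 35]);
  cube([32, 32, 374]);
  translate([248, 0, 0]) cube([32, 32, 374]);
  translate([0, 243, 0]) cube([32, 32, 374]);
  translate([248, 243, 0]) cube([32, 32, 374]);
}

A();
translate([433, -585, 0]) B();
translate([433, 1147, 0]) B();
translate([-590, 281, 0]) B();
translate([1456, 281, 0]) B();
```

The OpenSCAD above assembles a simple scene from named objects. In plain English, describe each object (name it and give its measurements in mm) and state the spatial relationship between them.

A is a table: top 1146 mm (x) × 837 mm (y), 43 mm thick, upper face at z = 701 mm, on four round legs of 66 mm diameter, each leg's bounding box inset 27 mm from the nearest pair of top edges, running from z = 0 to the bottom of the top.

B is a simple wooden stool: a rectangular seat 280 mm (x) by 275 mm (y), 35 mm thick, top face at z = 409 mm, on four square legs, each 32×32 mm in cross-section. The legs rest on z = 0, each flush with a corner of the seat.

Four stools sit around the table at the −y, +y, −x, +x sides.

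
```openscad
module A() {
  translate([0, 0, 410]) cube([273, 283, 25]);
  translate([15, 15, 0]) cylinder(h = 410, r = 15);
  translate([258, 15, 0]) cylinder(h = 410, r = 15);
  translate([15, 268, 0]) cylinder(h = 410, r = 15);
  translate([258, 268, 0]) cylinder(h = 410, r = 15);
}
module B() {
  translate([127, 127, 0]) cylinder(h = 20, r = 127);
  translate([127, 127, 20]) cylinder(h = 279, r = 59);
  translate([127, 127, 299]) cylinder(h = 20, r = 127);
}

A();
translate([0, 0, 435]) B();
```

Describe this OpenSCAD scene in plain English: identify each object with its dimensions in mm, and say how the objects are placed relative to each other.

A is a four-legged stool. The seat is a 273×283×25 mm slab whose top surface is at z = 435 mm; four round legs, each 30 mm in diameter, run from the floor (z = 0) to the underside of the seat, each leg's axis is inset half a diameter from the nearest pair of seat edges (so the leg's bounding box is flush with the corner).

B is a spool: two coaxial disc flanges of radius 127 mm and thickness 20 mm, joined by a core cylinder of radius 59 mm and height 279 mm. The lower flange rests on z = 0 and the three cylinders share a vertical axis.

The spool is on top of the stool.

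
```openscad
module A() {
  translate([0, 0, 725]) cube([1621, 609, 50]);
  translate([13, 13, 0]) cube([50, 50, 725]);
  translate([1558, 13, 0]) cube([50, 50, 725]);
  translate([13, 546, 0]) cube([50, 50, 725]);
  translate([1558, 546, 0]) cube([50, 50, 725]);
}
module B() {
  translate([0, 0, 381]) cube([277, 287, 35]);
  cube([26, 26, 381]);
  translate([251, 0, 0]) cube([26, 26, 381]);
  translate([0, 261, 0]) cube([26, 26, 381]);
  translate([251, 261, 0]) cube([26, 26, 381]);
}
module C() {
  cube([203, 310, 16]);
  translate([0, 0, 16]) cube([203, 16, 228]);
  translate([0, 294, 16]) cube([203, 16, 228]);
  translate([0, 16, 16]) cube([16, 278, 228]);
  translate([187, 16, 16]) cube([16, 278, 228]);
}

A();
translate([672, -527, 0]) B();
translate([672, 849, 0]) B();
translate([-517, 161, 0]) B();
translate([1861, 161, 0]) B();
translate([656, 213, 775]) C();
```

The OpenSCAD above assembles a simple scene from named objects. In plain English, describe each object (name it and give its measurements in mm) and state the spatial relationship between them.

A is a table with a 1621×609 mm rectangular top, 50 mm thick, top surface at z = 775 mm, supported by four 50×50 mm square legs, each inset 13 mm from the nearest pair of top edges, running from the floor.

B is a four-legged stool. The seat is 277×287 mm, 35 mm thick, top at z = 416 mm. It stands on four square legs, each 26×26 mm in cross-section, from z = 0 to the seat underside, each flush with a corner of the seat.

C is an open-topped rectangular box: outside dimensions 203×310×244 mm, with a uniform wall and base thickness of 16 mm. The base is a full 203×310 slab on the floor; four walls sit on top of the base. The front and back walls (the −y and +y sides) span the full width; the two side walls fit between them.

Four stools sit around the table at the −y, +y, −x, +x sides. The open box is on top of the table.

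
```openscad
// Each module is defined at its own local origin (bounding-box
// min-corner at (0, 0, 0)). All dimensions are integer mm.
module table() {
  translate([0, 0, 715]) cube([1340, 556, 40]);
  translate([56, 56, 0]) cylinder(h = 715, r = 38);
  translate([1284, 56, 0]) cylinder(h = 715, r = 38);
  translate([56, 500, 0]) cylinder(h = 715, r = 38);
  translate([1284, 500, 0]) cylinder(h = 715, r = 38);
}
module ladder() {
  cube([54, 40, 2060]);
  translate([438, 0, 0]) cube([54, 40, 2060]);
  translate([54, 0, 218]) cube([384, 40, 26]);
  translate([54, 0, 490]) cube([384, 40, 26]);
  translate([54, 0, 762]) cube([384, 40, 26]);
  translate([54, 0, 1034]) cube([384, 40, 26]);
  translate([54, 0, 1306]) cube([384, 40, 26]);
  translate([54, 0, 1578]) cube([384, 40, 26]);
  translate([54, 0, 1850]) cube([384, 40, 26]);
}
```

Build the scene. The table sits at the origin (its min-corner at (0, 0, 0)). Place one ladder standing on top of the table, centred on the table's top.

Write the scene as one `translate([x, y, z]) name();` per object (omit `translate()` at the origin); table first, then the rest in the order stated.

table();
translate([424, 258, 755]) ladder();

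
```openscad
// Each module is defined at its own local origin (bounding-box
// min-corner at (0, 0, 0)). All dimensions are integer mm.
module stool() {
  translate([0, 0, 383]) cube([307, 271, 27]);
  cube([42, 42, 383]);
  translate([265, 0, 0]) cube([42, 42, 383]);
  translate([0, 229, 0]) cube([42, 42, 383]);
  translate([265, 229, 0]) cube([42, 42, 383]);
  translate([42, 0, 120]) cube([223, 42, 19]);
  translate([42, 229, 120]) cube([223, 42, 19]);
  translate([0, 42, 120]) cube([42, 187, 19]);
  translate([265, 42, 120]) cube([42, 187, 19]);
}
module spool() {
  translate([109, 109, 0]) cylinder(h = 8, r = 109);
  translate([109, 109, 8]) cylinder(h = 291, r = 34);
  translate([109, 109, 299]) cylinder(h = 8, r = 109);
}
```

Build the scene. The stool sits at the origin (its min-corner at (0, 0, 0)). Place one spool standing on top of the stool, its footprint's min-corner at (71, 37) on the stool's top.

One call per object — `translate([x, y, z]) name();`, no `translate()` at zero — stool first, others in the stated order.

stool();
translate([71, 37, 410]) spool();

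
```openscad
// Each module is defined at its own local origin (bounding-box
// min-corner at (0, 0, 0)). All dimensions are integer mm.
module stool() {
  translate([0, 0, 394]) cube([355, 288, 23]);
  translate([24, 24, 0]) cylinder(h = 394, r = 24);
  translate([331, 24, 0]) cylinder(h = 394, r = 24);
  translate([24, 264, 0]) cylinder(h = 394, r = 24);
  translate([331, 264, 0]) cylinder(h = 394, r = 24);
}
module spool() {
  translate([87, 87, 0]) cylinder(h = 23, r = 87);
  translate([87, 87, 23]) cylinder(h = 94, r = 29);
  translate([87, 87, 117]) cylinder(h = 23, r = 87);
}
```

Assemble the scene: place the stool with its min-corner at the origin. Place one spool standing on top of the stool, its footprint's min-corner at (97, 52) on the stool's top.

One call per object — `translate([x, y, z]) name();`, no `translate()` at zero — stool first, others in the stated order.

stool();
translate([97, 52, 417]) spool();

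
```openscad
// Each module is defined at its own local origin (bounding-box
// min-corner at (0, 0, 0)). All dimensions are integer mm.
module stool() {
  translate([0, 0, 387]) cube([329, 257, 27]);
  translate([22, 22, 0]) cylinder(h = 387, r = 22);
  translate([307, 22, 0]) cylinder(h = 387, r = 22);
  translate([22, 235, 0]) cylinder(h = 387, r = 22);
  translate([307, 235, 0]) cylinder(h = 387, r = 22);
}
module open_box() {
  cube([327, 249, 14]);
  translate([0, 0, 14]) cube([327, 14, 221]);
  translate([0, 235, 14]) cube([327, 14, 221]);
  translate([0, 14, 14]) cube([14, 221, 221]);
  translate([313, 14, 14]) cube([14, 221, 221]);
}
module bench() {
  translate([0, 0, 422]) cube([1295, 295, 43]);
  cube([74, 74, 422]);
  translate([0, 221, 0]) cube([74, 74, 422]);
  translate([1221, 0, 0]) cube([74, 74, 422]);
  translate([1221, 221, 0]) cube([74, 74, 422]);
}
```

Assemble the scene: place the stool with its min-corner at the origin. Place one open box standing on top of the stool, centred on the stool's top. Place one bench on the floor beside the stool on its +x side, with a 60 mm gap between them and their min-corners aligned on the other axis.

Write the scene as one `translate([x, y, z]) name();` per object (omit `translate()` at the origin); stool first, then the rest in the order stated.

stool();
translate([1, 4, 414]) open_box();
translate([389, 0, 0]) bench();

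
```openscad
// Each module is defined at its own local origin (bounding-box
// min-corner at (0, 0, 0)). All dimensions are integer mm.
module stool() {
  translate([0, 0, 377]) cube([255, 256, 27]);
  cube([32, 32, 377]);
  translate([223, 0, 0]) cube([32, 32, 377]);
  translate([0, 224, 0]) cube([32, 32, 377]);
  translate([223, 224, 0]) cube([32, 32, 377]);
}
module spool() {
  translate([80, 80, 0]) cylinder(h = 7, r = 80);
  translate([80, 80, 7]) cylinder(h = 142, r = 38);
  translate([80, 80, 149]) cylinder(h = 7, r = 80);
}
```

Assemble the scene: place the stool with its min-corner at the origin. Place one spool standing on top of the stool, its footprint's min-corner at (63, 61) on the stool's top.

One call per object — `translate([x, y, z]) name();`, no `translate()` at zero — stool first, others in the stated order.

stool();
translate([63, 61, 404]) spool();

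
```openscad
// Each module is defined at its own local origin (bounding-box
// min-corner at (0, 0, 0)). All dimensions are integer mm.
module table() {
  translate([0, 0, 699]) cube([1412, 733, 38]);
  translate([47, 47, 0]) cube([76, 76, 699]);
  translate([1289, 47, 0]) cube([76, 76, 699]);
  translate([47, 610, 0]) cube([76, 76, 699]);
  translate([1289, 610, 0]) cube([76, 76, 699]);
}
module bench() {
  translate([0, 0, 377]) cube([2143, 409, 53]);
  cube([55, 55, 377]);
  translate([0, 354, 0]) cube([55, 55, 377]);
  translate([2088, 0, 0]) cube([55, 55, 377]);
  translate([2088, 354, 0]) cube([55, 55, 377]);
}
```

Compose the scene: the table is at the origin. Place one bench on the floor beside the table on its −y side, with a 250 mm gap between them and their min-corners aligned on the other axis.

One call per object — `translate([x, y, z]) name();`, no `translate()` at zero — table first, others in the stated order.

table();
translate([0, -659, 0]) bench();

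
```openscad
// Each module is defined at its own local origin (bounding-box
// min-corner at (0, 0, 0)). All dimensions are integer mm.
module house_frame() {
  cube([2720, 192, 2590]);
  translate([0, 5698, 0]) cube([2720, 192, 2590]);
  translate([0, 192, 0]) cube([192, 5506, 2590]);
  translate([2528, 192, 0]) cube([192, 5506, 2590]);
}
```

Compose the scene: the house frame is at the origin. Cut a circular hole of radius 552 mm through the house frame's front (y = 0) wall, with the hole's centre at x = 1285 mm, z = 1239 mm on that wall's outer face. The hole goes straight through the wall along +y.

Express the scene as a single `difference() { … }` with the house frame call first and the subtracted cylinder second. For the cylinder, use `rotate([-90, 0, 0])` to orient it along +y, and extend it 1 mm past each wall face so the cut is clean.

difference() {
  house_frame();
  translate([1285, -1, 1239]) rotate([-90, 0, 0]) cylinder(h = 194, r = 552);
}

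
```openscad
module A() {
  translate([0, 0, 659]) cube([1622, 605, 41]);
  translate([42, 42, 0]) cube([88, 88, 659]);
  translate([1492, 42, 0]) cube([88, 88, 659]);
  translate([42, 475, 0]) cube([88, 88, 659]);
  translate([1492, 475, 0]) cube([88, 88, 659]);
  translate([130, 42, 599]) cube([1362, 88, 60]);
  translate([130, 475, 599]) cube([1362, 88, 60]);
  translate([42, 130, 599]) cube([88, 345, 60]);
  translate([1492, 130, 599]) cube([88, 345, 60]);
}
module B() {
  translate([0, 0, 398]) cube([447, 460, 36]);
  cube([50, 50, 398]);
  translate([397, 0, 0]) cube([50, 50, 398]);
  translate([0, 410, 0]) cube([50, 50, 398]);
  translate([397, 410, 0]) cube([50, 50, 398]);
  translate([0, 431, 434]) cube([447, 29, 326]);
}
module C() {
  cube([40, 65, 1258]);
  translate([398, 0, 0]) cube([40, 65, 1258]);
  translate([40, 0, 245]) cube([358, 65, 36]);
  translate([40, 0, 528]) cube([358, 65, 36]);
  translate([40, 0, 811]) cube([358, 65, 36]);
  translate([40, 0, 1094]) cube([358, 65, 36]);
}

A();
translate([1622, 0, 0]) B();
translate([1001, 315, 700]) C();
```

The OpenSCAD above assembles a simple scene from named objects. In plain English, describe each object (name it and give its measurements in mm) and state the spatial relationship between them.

A is a table: top 1622 mm (x) × 605 mm (y), 41 mm thick, upper face at z = 700 mm, on four 88×88 mm square legs, each inset 42 mm from the nearest pair of top edges, running from z = 0 to the bottom of the top. Four apron rails, 88 mm thick and 60 mm tall, run between adjacent legs with their top edges flush with the underside of the top and their outer faces flush with the legs' outer faces.

B is a chair: 447×460 mm seat, 36 mm thick, top at z = 434 mm, on four 50 mm square corner legs flush with the seat edges. A 29 mm thick backrest slab spans the full seat width, extending 326 mm above the seat top, its back face flush with the seat's +y edge.

C is a wooden ladder with two side rails of 40×65 mm section and 1258 mm height, set 438 mm apart overall. Between them run 4 rectangular rungs (65 mm deep, 36 mm thick), front faces flush with the rails' −y face. The bottom of the first rung is 245 mm above the floor and each subsequent rung is 283 mm higher than the one below.

The chair is against the table's +x side, with their −y faces flush. The ladder is on top of the table.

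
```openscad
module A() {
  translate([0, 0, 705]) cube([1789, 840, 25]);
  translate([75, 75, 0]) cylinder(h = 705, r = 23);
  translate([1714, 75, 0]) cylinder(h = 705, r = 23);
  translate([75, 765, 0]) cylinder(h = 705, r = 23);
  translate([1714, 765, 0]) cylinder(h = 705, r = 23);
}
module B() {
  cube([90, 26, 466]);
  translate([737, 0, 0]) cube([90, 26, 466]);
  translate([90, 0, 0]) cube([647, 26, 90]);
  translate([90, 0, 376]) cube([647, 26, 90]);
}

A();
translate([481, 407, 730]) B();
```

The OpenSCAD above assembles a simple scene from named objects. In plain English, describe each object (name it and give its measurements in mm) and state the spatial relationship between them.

A is a rectangular dining table. The top is 1789×840×25 mm with its upper surface at z = 730 mm. It stands on four round legs of 46 mm diameter, each leg's bounding box inset 52 mm from the nearest pair of top edges, running from the floor to the underside of the top.

B is a rectangular picture frame lying in the x–z plane (depth along y). The opening is 647 mm wide (x) by 286 mm tall (z), surrounded by a border 90 mm wide on all four sides. The frame is 26 mm deep and is made of two full-height vertical stiles with two horizontal rails fitted between them.

The picture frame is on top of the table, centred.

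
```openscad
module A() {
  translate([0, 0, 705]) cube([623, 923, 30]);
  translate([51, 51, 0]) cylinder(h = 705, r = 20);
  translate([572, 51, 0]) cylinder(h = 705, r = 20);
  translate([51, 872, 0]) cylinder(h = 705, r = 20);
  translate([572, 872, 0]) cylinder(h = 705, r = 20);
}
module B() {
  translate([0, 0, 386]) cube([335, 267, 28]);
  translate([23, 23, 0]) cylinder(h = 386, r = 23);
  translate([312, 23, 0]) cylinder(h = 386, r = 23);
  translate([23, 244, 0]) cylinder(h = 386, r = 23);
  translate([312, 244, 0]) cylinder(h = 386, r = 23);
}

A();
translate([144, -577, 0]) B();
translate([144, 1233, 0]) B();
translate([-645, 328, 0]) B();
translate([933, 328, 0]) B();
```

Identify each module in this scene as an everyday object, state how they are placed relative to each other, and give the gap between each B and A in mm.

Each stool's nearest face is 310 mm from the table's bounding box.

A is a table. B is a stool. Four stools sit around the table at the −y, +y, −x, +x sides. The gap between each stool and the table is 310 mm.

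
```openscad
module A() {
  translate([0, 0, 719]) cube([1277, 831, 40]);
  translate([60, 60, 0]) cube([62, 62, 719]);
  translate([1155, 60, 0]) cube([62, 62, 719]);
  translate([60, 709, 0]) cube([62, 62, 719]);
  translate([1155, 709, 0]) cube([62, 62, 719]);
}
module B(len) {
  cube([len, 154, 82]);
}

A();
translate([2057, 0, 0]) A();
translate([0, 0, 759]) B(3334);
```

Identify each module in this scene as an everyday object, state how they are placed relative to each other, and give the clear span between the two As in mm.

Second table starts at x = 2057; first ends at x = 1277; clear span = 2057 − 1277 = 780 mm.

A is a table. B is a beam. A beam spans the tops of two tables. The clear span between the two tables is 780 mm.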